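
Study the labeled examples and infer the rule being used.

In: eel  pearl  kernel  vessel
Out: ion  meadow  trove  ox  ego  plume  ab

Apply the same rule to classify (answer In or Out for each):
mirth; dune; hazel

Out, Out, In

Looking at the examples, the only property every 'In' case has and every 'Out' case lacks is: ends with 'l'.
mirth: Out (ends with 'h'). dune: Out (ends with 'e'). hazel: In (ends with 'l').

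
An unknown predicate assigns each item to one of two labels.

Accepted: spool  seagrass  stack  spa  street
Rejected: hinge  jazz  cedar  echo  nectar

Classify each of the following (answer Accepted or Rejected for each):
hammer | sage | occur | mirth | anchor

Rejected, Accepted, Rejected, Rejected, Rejected

The common property of the 'Accepted' items is: contains 's'. No 'Rejected' item has it.
hammer: no 's', fails the rule → Rejected.
sage: has 's', meets the rule → Accepted.
occur: no 's', fails the rule → Rejected.
mirth: no 's', fails the rule → Rejected.
anchor: no 's', fails the rule → Rejected.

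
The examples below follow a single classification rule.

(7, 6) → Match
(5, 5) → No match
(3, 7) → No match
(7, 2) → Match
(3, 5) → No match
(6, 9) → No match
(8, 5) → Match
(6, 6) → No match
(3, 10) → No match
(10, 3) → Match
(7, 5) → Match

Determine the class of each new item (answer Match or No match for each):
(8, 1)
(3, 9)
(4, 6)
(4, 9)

Match, No match, No match, No match

All 'Match' examples share one property — first > second — and every 'No match' example lacks it.
(8, 1) — 8 > 1, hence Match.
(3, 9) — 3 < 9, hence No match.
(4, 6) — 4 < 6, hence No match.
(4, 9) — 4 < 9, hence No match.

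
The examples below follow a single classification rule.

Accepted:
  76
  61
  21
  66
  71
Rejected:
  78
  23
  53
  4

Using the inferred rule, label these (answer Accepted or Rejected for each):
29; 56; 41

Checking candidate rules against both groups, what survives is: ≡ 1 (mod 5).
29 — 29 mod 5 = 4, hence Rejected.
56 — 56 mod 5 = 1, hence Accepted.
41 — 41 mod 5 = 1, hence Accepted.

Rejected, Accepted, Accepted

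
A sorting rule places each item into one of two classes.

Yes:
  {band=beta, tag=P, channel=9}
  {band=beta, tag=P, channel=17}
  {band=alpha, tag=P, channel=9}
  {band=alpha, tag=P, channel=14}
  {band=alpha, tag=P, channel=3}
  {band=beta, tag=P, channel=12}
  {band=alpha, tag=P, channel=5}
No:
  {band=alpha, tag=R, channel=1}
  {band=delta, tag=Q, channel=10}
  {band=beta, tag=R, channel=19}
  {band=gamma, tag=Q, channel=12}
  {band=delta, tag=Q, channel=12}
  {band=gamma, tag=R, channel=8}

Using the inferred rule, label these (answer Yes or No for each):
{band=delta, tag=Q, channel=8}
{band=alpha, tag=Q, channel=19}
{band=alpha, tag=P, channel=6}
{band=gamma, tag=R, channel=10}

No, No, Yes, No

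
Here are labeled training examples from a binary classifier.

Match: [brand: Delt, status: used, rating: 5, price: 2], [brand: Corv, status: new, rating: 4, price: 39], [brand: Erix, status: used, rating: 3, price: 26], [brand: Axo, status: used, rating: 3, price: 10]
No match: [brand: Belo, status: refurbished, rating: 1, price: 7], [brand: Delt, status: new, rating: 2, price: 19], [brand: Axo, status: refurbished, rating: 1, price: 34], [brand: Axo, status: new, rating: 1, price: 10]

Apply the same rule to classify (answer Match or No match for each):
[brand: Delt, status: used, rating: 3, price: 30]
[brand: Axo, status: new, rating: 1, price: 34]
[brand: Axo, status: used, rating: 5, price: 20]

Match, No match, Match

The pattern is that an item is 'Match' exactly when: rating ≥ 3.
[brand: Delt, status: used, rating: 3, price: 30]: rating = 3 — matches, so Match.
[brand: Axo, status: new, rating: 1, price: 34]: rating = 1 — does not fit, so No match.
[brand: Axo, status: used, rating: 5, price: 20]: rating = 5 — matches, so Match.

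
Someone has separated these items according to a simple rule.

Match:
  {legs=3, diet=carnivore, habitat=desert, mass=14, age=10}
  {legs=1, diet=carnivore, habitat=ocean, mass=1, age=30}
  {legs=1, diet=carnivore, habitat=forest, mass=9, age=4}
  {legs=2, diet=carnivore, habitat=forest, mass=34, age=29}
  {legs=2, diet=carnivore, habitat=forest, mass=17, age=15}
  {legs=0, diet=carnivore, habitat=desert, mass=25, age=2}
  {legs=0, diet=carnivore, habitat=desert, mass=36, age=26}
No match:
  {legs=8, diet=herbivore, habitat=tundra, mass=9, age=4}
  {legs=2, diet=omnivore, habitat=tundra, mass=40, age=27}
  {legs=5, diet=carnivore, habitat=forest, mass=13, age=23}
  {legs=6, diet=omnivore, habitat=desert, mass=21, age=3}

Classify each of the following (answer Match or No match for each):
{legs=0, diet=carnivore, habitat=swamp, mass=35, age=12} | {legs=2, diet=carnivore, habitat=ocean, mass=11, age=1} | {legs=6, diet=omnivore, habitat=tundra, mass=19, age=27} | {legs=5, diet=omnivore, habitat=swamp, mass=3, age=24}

The classifier is using: diet is carnivore AND legs ≤ 3.
{legs=0, diet=carnivore, habitat=swamp, mass=35, age=12}: diet is carnivore, legs = 0, checks out → Match. {legs=2, diet=carnivore, habitat=ocean, mass=11, age=1}: diet is carnivore, legs = 2, checks out → Match. {legs=6, diet=omnivore, habitat=tundra, mass=19, age=27}: diet is omnivore, legs = 6, doesn't qualify → No match. {legs=5, diet=omnivore, habitat=swamp, mass=3, age=24}: diet is omnivore, legs = 5, doesn't qualify → No match.

Match, Match, No match, No match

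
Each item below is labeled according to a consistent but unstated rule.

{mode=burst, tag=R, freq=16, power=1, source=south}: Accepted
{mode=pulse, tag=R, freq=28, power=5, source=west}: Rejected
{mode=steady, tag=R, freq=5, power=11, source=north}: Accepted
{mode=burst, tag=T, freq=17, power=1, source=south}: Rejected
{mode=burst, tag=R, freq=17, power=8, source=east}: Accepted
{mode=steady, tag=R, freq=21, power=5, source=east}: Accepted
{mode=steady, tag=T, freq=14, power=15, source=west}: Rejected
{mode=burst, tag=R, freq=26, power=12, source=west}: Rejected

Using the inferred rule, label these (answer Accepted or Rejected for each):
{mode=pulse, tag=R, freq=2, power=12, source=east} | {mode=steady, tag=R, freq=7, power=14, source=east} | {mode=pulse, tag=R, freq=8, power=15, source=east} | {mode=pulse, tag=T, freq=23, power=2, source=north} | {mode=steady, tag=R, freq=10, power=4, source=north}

Accepted, Accepted, Accepted, Rejected, Accepted

The simplest hypothesis consistent with all the labels is: tag is R AND freq ≤ 21.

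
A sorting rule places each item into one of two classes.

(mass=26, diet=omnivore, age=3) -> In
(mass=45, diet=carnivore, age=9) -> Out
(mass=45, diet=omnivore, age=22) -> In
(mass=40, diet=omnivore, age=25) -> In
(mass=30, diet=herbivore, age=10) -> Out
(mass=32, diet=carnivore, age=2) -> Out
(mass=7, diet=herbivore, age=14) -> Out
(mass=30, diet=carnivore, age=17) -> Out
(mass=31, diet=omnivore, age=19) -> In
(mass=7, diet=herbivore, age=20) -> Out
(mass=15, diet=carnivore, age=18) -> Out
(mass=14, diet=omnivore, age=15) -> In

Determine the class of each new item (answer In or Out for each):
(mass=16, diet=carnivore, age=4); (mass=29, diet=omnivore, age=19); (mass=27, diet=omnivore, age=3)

Out, In, In

Checking candidate rules against both groups, what survives is: diet is omnivore.
Out: (mass=16, diet=carnivore, age=4), since diet is carnivore.
In: (mass=29, diet=omnivore, age=19), since diet is omnivore.
In: (mass=27, diet=omnivore, age=3), since diet is omnivore.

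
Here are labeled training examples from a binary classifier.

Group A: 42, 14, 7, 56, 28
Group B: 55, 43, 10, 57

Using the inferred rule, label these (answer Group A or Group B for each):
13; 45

Checking candidate rules against both groups, what survives is: multiple of 7.
13: 13 = 7·1 + 6 — lacks this property, so Group B. 45: 45 = 7·6 + 3 — lacks this property, so Group B.

Group B, Group B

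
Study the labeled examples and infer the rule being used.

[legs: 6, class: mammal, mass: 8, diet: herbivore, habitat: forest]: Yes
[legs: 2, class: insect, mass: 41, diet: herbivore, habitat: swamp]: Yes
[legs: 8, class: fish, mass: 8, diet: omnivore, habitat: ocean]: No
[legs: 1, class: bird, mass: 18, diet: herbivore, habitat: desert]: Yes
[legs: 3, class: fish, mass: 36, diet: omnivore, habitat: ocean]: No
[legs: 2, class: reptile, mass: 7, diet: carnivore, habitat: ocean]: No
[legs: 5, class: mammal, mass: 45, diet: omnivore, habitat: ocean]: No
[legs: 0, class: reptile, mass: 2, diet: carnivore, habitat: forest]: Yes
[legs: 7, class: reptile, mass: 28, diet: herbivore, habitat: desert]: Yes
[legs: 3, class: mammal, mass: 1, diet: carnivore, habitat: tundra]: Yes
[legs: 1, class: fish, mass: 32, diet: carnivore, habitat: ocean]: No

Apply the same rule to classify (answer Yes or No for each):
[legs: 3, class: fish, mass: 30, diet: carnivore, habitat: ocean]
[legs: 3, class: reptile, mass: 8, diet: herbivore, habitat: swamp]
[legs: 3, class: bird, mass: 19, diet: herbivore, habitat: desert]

The distinguishing property — habitat is not ocean — holds for all the 'Yes' cases and none of the 'No' cases.

No, Yes, Yes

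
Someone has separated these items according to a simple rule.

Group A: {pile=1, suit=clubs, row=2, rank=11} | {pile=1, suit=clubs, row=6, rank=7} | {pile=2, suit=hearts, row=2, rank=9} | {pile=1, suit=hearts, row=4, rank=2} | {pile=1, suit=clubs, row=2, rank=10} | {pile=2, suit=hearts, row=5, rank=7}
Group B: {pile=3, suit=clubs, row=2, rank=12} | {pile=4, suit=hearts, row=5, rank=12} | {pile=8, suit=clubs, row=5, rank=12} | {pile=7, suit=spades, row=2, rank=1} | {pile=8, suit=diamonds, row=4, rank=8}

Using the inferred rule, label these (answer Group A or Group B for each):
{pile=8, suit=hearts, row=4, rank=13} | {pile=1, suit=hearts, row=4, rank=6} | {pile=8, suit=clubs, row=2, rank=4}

The simplest hypothesis consistent with all the labels is: pile ≤ 2.

Group B, Group A, Group B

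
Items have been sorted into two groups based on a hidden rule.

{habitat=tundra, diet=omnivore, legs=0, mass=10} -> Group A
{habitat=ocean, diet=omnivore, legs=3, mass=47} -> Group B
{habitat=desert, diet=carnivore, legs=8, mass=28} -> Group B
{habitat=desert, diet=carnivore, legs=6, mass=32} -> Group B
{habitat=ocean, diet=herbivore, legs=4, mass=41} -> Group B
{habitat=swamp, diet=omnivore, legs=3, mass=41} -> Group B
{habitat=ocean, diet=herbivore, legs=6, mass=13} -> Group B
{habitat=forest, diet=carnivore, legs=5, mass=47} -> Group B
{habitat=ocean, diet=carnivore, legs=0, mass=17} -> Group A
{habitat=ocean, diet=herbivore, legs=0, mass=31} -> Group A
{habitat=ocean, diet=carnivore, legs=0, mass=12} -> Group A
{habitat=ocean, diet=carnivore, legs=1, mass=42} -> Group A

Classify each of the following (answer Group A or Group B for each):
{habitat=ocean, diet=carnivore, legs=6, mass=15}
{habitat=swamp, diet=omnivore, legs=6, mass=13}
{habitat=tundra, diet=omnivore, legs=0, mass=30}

Group B, Group B, Group A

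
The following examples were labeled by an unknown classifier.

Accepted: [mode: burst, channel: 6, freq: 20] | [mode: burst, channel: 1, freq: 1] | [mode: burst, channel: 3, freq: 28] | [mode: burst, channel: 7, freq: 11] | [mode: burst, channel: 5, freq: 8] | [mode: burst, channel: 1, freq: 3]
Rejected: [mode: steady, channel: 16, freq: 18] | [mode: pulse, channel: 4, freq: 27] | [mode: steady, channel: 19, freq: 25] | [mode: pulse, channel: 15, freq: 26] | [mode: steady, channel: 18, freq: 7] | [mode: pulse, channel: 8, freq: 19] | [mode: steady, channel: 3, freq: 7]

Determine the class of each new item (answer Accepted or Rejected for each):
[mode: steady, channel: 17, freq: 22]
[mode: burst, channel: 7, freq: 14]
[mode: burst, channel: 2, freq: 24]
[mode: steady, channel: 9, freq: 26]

Rejected, Accepted, Accepted, Rejected

One predicate separates the groups cleanly: mode is burst.
[mode: steady, channel: 17, freq: 22]: Rejected (mode is steady).
[mode: burst, channel: 7, freq: 14]: Accepted (mode is burst).
[mode: burst, channel: 2, freq: 24]: Accepted (mode is burst).
[mode: steady, channel: 9, freq: 26]: Rejected (mode is steady).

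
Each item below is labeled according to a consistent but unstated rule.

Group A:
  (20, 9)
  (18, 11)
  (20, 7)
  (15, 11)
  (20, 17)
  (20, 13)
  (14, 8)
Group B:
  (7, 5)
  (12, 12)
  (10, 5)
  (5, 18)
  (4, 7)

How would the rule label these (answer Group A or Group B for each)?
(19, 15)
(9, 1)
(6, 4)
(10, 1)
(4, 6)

The distinguishing property — first ≥ 13 — holds for all the 'Group A' cases and none of the 'Group B' cases.
(19, 15): first 19 — matches, so Group A. (9, 1): first 9 — does not satisfy this, so Group B. (6, 4): first 6 — does not satisfy this, so Group B. (10, 1): first 10 — does not satisfy this, so Group B. (4, 6): first 4 — does not satisfy this, so Group B.

Group A, Group B, Group B, Group B, Group B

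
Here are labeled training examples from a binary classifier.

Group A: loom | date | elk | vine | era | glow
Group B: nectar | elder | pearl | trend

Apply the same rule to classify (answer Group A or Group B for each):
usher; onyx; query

Every 'Group A' example satisfies: length ≤ 4. None of the 'Group B' examples do.
usher: length 5 — does not fit, so Group B. onyx: length 4 — fits, so Group A. query: length 5 — does not fit, so Group B.

Group B, Group A, Group B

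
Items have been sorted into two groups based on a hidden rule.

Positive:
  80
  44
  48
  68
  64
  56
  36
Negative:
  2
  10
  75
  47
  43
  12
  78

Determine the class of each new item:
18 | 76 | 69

Negative, Positive, Negative

The pattern is that an item is 'Positive' exactly when: multiple of 4 AND at least 36.
18 → 18 = 4·4 + 2, 18 < 36 → Negative.
76 → 76 = 4·19, 76 ≥ 36 → Positive.
69 → 69 = 4·17 + 1, 69 ≥ 36 → Negative.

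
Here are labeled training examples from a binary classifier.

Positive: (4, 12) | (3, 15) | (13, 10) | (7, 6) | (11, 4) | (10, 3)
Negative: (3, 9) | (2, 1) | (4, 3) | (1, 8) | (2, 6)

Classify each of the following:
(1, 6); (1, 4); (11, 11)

Negative, Negative, Positive

Rule: sum ≥ 13. This holds for each 'Positive' example and fails for each 'Negative' one.
(1, 6): 1+6 = 7, doesn't match → Negative.
(1, 4): 1+4 = 5, doesn't match → Negative.
(11, 11): 11+11 = 22, meets the rule → Positive.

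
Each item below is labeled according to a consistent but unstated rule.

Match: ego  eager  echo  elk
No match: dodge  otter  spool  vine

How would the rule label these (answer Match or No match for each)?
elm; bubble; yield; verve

The rule appears to be: starts with 'e'.
elm: starts with 'e', fits → Match. bubble: starts with 'b', doesn't qualify → No match. yield: starts with 'y', doesn't qualify → No match. verve: starts with 'v', doesn't qualify → No match.

Match, No match, No match, No match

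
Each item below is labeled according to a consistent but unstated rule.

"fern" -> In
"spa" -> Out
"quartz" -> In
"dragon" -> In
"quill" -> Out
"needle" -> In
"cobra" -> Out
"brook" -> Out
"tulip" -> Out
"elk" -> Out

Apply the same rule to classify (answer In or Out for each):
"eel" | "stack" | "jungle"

Out, Out, In

The rule appears to be: even length.
Out: "eel", since length 3.
Out: "stack", since length 5.
In: "jungle", since length 6.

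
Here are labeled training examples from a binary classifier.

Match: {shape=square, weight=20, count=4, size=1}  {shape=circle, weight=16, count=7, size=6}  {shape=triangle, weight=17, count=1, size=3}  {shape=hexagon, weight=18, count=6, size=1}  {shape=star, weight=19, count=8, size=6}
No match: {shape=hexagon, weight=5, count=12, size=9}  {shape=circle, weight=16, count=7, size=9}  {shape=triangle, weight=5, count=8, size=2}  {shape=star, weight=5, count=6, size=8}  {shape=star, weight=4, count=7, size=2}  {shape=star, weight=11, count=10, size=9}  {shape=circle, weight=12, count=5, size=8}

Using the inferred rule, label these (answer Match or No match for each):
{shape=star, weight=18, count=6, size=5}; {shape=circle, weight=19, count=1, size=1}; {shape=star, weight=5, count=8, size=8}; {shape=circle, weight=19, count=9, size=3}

Match, Match, No match, Match

The classifier is using: weight ≥ 11 AND size ≤ 6.
{shape=star, weight=18, count=6, size=5}: weight = 18, size = 5, passes → Match.
{shape=circle, weight=19, count=1, size=1}: weight = 19, size = 1, passes → Match.
{shape=star, weight=5, count=8, size=8}: weight = 5, size = 8, does not pass → No match.
{shape=circle, weight=19, count=9, size=3}: weight = 19, size = 3, passes → Match.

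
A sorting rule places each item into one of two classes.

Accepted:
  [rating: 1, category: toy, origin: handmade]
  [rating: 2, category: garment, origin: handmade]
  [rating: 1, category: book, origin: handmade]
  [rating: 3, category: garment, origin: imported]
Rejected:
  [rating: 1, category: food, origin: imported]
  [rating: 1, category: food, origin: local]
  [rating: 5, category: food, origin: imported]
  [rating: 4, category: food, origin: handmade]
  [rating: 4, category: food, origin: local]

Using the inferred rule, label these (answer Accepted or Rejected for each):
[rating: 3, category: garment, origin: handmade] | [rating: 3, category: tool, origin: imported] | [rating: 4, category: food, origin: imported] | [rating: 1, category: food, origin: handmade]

Accepted, Accepted, Rejected, Rejected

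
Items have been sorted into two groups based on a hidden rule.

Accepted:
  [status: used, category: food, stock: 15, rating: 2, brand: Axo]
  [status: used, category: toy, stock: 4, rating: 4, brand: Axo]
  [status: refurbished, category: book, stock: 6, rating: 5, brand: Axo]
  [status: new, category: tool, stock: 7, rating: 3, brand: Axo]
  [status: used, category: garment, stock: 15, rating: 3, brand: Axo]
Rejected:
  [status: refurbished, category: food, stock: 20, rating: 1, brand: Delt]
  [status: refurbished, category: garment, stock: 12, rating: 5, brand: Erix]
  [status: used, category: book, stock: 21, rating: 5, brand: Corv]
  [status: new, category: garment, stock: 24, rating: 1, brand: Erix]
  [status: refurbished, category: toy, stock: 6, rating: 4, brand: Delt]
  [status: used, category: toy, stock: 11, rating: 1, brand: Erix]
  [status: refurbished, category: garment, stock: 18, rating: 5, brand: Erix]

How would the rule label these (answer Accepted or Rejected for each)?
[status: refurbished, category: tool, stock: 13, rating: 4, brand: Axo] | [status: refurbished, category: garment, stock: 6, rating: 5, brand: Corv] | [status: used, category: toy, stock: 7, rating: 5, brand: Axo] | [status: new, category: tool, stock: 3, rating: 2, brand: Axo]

Accepted, Rejected, Accepted, Accepted

Comparing the two groups points to one rule — brand is Axo.
[status: refurbished, category: tool, stock: 13, rating: 4, brand: Axo] → brand is Axo → Accepted.
[status: refurbished, category: garment, stock: 6, rating: 5, brand: Corv] → brand is Corv → Rejected.
[status: used, category: toy, stock: 7, rating: 5, brand: Axo] → brand is Axo → Accepted.
[status: new, category: tool, stock: 3, rating: 2, brand: Axo] → brand is Axo → Accepted.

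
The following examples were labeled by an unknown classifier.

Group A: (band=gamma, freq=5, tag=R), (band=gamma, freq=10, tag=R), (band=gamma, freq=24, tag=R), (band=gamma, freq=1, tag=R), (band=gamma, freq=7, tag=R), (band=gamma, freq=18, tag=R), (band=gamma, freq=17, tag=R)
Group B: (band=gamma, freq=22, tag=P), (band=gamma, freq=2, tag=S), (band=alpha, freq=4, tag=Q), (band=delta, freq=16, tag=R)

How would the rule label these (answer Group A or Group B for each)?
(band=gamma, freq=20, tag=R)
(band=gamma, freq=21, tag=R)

Rule: band is gamma AND tag is R. This holds for each 'Group A' example and fails for each 'Group B' one.
(band=gamma, freq=20, tag=R) — band is gamma, tag is R, hence Group A.
(band=gamma, freq=21, tag=R) — band is gamma, tag is R, hence Group A.

Group A, Group A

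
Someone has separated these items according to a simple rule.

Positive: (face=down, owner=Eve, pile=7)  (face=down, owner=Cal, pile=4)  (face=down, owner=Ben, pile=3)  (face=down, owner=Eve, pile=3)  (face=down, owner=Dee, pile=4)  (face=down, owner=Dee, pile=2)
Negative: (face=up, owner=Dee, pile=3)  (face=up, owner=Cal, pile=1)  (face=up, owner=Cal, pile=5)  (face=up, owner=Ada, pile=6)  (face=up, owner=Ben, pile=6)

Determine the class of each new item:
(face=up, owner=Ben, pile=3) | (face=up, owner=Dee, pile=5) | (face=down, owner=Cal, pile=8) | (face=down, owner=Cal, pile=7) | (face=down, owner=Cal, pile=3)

Negative, Negative, Positive, Positive, Positive

The common property of the 'Positive' items is: face is down. No 'Negative' item has it.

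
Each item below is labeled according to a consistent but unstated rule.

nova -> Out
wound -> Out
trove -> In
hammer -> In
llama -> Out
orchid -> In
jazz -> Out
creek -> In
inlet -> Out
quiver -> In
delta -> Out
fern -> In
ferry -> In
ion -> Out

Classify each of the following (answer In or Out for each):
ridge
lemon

In, Out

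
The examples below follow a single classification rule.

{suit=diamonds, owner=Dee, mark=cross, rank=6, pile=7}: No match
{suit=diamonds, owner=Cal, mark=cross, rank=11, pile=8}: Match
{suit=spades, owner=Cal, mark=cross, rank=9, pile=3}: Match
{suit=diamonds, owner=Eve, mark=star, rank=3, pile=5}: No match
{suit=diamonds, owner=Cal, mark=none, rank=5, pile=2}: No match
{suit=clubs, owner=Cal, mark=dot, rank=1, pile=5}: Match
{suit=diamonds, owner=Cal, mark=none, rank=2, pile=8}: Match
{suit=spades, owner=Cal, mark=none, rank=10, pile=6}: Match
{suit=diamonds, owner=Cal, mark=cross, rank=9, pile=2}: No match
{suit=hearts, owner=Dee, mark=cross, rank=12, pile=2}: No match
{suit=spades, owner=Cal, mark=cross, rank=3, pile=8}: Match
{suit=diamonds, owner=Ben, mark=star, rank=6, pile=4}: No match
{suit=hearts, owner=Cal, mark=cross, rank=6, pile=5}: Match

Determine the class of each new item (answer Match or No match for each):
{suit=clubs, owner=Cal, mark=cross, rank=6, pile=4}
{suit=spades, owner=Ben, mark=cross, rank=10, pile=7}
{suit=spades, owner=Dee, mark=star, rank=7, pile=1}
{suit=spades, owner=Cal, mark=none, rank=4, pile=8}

One predicate separates the groups cleanly: owner is Cal AND pile ≥ 3.
{suit=clubs, owner=Cal, mark=cross, rank=6, pile=4}: owner is Cal, pile = 4 — meets the rule, so Match.
{suit=spades, owner=Ben, mark=cross, rank=10, pile=7}: owner is Ben, pile = 7 — does not satisfy this, so No match.
{suit=spades, owner=Dee, mark=star, rank=7, pile=1}: owner is Dee, pile = 1 — does not satisfy this, so No match.
{suit=spades, owner=Cal, mark=none, rank=4, pile=8}: owner is Cal, pile = 8 — meets the rule, so Match.

Match, No match, No match, Match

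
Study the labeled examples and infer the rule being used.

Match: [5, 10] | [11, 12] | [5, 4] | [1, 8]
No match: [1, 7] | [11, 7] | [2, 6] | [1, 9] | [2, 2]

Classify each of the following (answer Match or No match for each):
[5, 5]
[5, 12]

The rule appears to be: sum is odd.
[5, 5]: 5+5 = 10, lacks this property → No match. [5, 12]: 5+12 = 17, fits → Match.

No match, Match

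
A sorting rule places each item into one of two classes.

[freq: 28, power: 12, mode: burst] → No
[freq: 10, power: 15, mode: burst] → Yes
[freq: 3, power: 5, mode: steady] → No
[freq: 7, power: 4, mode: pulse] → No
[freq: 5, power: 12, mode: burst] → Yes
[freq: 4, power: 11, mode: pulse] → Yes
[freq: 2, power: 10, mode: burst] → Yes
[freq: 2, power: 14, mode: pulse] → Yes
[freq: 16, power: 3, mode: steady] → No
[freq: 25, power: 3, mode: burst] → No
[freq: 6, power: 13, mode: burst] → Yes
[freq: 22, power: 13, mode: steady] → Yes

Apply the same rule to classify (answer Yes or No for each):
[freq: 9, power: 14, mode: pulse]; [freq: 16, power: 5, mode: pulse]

Yes, No

A rule that fits every label: freq ≤ 22 AND power ≥ 10 — true of each 'Yes' example, false of each 'No' one.
[freq: 9, power: 14, mode: pulse] → freq = 9, power = 14 → Yes. [freq: 16, power: 5, mode: pulse] → freq = 16, power = 5 → No.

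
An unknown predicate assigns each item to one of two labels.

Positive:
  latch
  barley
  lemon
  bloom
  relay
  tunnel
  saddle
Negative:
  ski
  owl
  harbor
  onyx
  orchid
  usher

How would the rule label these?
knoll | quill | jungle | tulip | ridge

One predicate separates the groups cleanly: length ≥ 4 AND contains 'l'.
Positive: knoll, since length 5, has 'l'. Positive: quill, since length 5, has 'l'. Positive: jungle, since length 6, has 'l'. Positive: tulip, since length 5, has 'l'. Negative: ridge, since length 5, no 'l'.

Positive, Positive, Positive, Positive, Negative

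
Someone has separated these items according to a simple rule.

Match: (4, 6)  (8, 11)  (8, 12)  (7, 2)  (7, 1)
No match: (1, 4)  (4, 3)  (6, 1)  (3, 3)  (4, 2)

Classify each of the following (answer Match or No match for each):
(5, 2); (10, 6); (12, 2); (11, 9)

No match, Match, Match, Match

The distinguishing property — sum ≥ 8 — holds for all the 'Match' cases and none of the 'No match' cases.
(5, 2) → 5+2 = 7 → No match.
(10, 6) → 10+6 = 16 → Match.
(12, 2) → 12+2 = 14 → Match.
(11, 9) → 11+9 = 20 → Match.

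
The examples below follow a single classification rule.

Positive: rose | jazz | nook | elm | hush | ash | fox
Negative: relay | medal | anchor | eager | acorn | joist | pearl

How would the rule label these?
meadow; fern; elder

Negative, Positive, Negative

The pattern is that an item is 'Positive' exactly when: length ≤ 4.
meadow: length 6 — doesn't match, so Negative.
fern: length 4 — fits, so Positive.
elder: length 5 — doesn't match, so Negative.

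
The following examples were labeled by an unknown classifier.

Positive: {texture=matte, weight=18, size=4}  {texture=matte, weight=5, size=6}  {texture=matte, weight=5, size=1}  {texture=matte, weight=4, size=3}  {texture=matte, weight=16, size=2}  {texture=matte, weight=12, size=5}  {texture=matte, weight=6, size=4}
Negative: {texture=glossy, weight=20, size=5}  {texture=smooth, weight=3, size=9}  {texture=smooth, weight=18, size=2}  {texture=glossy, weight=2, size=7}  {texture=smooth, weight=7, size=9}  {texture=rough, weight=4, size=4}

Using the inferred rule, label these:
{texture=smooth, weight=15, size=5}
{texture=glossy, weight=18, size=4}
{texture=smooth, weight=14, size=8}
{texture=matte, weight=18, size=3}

The common property of the 'Positive' items is: texture is matte. No 'Negative' item has it.
Negative: {texture=smooth, weight=15, size=5}, since texture is smooth.
Negative: {texture=glossy, weight=18, size=4}, since texture is glossy.
Negative: {texture=smooth, weight=14, size=8}, since texture is smooth.
Positive: {texture=matte, weight=18, size=3}, since texture is matte.

Negative, Negative, Negative, Positive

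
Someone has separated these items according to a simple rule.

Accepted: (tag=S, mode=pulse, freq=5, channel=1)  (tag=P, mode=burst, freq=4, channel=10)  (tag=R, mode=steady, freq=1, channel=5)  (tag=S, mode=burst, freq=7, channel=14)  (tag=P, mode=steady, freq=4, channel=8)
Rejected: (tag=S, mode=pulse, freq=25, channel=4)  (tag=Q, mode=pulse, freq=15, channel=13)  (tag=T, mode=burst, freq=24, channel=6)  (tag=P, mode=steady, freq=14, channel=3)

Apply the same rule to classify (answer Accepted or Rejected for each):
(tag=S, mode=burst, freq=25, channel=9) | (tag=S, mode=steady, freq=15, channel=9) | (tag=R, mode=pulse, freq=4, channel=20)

The common property of the 'Accepted' items is: freq ≤ 7. No 'Rejected' item has it.
(tag=S, mode=burst, freq=25, channel=9): Rejected (freq = 25).
(tag=S, mode=steady, freq=15, channel=9): Rejected (freq = 15).
(tag=R, mode=pulse, freq=4, channel=20): Accepted (freq = 4).

Rejected, Rejected, Accepted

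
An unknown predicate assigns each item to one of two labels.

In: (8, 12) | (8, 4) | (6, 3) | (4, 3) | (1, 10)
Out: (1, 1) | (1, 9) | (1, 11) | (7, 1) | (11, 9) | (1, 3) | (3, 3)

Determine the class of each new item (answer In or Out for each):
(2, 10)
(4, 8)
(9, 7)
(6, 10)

The rule appears to be: product is even.
(2, 10) — 2·10 = 20, hence In. (4, 8) — 4·8 = 32, hence In. (9, 7) — 9·7 = 63, hence Out. (6, 10) — 6·10 = 60, hence In.

In, In, Out, In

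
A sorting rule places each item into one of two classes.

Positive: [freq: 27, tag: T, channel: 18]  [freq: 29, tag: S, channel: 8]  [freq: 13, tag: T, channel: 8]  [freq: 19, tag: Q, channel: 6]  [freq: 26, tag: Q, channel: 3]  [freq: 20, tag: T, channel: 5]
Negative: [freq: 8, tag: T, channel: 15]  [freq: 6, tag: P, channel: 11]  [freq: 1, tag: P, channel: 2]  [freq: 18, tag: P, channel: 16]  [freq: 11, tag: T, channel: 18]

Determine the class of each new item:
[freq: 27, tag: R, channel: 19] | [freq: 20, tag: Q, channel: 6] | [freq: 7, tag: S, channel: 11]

The distinguishing property — freq = 13 OR freq ≥ 19 — holds for all the 'Positive' cases and none of the 'Negative' cases.

Positive, Positive, Negative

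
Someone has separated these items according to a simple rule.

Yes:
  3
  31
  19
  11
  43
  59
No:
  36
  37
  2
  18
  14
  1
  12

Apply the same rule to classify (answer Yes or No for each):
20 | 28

No, No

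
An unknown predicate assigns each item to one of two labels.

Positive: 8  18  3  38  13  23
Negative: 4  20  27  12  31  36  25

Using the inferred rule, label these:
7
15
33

Negative, Negative, Positive

The classifier is using: ≡ 3 (mod 5).
7: Negative (7 mod 5 = 2).
15: Negative (15 mod 5 = 0).
33: Positive (33 mod 5 = 3).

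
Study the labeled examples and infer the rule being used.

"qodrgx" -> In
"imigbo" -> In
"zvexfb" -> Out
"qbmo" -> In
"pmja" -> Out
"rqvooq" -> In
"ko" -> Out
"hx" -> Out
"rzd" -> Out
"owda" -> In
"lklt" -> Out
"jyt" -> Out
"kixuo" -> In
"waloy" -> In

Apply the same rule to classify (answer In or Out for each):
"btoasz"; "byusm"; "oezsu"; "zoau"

The rule appears to be: length ≥ 3 AND contains 'o'.
"btoasz" → length 6, has 'o' → In. "byusm" → length 5, no 'o' → Out. "oezsu" → length 5, has 'o' → In. "zoau" → length 4, has 'o' → In.

In, Out, In, In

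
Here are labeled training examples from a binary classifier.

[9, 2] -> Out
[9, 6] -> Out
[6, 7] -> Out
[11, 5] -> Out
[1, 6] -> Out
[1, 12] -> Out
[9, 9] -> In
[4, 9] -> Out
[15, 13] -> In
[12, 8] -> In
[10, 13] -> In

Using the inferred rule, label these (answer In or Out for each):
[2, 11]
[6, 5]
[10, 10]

Out, Out, In

The classifier is using: sum ≥ 18.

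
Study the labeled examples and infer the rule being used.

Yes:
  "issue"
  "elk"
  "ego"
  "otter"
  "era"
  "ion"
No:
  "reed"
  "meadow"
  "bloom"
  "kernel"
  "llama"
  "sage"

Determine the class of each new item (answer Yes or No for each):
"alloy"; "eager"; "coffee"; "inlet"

Looking at the examples, the only property every 'Yes' case has and every 'No' case lacks is: starts with a vowel.

Yes, Yes, No, Yes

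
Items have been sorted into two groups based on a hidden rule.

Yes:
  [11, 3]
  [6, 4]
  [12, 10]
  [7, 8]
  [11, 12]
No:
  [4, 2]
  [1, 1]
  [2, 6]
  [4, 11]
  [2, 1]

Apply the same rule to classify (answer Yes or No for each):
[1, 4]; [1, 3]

The rule appears to be: first ≥ 6.
[1, 4] — first 1, hence No.
[1, 3] — first 1, hence No.

No, No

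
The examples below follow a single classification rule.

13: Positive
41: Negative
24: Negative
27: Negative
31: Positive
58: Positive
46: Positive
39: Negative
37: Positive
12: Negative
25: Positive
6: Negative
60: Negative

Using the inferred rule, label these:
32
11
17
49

The rule appears to be: ≡ 1 (mod 3).
32: 32 mod 3 = 2, does not satisfy this → Negative.
11: 11 mod 3 = 2, does not satisfy this → Negative.
17: 17 mod 3 = 2, does not satisfy this → Negative.
49: 49 mod 3 = 1, meets the rule → Positive.

Negative, Negative, Negative, Positive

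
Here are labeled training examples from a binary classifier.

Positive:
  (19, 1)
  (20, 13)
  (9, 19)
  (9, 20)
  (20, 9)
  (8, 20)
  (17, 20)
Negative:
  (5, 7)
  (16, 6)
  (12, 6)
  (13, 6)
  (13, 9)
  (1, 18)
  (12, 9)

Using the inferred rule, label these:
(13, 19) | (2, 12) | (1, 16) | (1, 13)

Positive, Negative, Negative, Negative

Every 'Positive' example satisfies: max ≥ 19. None of the 'Negative' examples do.
(13, 19) — max 19, hence Positive.
(2, 12) — max 12, hence Negative.
(1, 16) — max 16, hence Negative.
(1, 13) — max 13, hence Negative.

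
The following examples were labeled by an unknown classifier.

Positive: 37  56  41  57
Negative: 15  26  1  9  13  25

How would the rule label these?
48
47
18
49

A rule that fits every label: at least 37 — true of each 'Positive' example, false of each 'Negative' one.

Positive, Positive, Negative, Positive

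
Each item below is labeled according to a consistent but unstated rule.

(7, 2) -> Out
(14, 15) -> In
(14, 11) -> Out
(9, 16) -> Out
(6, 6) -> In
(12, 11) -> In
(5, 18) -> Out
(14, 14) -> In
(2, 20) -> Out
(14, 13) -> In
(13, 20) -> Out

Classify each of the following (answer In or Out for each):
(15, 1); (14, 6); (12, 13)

The simplest hypothesis consistent with all the labels is: |first − second| ≤ 1.
(15, 1): |15−1| = 14 — doesn't match, so Out.
(14, 6): |14−6| = 8 — doesn't match, so Out.
(12, 13): |12−13| = 1 — qualifies, so In.

Out, Out, In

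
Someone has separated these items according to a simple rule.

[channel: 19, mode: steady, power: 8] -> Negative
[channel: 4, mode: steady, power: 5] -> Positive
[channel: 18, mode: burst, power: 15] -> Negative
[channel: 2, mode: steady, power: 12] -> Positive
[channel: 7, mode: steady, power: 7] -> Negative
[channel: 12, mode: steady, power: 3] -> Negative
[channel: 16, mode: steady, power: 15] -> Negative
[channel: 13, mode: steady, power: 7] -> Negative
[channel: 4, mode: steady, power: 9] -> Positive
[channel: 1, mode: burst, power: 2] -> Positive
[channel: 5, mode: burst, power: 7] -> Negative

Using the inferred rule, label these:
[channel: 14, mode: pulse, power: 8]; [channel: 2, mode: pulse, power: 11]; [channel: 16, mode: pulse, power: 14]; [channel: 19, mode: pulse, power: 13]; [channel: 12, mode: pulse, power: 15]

Negative, Positive, Negative, Negative, Negative

The classifier is using: channel ≤ 4.
[channel: 14, mode: pulse, power: 8]: Negative (channel = 14). [channel: 2, mode: pulse, power: 11]: Positive (channel = 2). [channel: 16, mode: pulse, power: 14]: Negative (channel = 16). [channel: 19, mode: pulse, power: 13]: Negative (channel = 19). [channel: 12, mode: pulse, power: 15]: Negative (channel = 12).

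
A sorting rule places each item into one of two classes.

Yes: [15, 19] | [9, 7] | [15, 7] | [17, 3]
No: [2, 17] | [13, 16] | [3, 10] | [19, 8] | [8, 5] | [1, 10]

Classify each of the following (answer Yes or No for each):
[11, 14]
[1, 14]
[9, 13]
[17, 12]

The pattern is that an item is 'Yes' exactly when: sum is even.

No, No, Yes, No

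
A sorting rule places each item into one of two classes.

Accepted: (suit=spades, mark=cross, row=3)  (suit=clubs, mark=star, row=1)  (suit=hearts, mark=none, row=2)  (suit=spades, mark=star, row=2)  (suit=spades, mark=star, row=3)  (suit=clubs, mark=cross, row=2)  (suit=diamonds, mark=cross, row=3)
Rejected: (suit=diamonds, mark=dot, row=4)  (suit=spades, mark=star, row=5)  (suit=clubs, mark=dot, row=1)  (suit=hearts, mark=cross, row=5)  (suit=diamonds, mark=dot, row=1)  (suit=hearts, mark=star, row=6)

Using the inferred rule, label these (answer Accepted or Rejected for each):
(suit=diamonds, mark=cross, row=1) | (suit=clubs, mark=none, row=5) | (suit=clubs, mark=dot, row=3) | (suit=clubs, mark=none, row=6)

The rule appears to be: mark is not dot AND row ≤ 3.

Accepted, Rejected, Rejected, Rejected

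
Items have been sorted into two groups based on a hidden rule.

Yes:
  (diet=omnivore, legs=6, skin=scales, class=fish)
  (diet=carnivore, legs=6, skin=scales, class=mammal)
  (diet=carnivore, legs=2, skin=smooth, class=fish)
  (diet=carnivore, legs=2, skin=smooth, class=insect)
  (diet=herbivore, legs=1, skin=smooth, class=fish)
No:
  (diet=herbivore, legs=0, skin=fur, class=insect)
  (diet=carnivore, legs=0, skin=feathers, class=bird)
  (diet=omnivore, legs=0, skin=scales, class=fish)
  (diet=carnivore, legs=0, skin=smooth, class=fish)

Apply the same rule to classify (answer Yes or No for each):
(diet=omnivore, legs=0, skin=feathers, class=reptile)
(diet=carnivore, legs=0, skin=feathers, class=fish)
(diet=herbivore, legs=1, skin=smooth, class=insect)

The common property of the 'Yes' items is: legs ≥ 1. No 'No' item has it.
(diet=omnivore, legs=0, skin=feathers, class=reptile): legs = 0, fails this test → No. (diet=carnivore, legs=0, skin=feathers, class=fish): legs = 0, fails this test → No. (diet=herbivore, legs=1, skin=smooth, class=insect): legs = 1, fits → Yes.

No, No, Yes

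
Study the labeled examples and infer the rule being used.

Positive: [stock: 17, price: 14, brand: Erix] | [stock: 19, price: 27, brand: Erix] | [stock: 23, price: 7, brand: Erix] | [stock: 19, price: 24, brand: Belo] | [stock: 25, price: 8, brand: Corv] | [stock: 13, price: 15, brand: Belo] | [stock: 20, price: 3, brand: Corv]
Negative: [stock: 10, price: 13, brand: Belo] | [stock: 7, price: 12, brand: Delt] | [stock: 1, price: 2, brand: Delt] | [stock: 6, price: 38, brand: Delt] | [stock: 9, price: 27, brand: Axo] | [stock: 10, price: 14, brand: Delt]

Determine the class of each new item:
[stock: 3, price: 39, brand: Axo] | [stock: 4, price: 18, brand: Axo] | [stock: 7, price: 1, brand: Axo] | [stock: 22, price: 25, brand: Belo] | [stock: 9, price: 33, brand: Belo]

Negative, Negative, Negative, Positive, Negative

All 'Positive' examples share one property — stock ≥ 13 — and every 'Negative' example lacks it.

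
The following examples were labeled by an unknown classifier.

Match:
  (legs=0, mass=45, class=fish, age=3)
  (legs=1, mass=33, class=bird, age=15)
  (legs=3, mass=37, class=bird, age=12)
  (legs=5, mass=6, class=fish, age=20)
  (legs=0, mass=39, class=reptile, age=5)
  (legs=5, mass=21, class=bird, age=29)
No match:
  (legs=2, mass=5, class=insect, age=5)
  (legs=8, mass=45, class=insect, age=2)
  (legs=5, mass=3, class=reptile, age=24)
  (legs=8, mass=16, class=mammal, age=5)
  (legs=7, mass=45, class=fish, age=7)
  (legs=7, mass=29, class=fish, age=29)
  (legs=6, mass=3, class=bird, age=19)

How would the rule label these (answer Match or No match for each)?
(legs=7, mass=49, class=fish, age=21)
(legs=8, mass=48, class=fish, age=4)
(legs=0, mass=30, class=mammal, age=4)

The pattern is that an item is 'Match' exactly when: mass ≥ 6 AND legs ≤ 5.

No match, No match, Match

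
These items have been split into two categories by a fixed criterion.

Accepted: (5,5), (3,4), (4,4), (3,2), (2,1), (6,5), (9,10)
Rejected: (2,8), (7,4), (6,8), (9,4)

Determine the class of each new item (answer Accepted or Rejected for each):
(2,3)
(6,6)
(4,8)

The classifier is using: |first − second| ≤ 1.
(2,3): |2−3| = 1, matches → Accepted. (6,6): |6−6| = 0, matches → Accepted. (4,8): |4−8| = 4, fails this test → Rejected.

Accepted, Accepted, Rejected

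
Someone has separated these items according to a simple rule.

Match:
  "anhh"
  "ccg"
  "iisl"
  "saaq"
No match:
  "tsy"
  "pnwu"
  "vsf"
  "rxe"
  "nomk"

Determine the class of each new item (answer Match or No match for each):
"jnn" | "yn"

Match, No match

Rule: has a double letter. This holds for each 'Match' example and fails for each 'No match' one.
"jnn": Match ('nn' doubled). "yn": No match (no doubled letter).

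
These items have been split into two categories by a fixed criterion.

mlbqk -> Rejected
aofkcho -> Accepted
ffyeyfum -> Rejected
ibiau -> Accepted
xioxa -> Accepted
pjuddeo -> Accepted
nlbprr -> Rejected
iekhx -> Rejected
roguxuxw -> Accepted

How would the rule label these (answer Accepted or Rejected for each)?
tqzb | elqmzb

Rejected, Rejected

'Accepted' ⟺ has ≥ 3 vowels.
tqzb — 0 vowels, hence Rejected. elqmzb — 1 vowel, hence Rejected.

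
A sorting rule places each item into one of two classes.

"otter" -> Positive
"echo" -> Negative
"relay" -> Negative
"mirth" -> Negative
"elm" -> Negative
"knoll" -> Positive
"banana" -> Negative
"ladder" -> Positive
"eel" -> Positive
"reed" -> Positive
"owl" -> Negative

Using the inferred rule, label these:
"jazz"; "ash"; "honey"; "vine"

Comparing the two groups points to one rule — has a double letter.
Positive: "jazz", since 'zz' doubled.
Negative: "ash", since no doubled letter.
Negative: "honey", since no doubled letter.
Negative: "vine", since no doubled letter.

Positive, Negative, Negative, Negative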